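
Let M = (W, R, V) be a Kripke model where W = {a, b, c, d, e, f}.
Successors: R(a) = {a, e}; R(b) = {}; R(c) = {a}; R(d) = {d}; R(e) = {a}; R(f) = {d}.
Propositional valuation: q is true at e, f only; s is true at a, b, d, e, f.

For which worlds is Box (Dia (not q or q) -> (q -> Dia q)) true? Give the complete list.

Let φ = Box (Dia (not q or q) -> (q -> Dia q)). Evaluate φ at each world:
  a (successors {a, e}): φ is false.
  b (successors ∅): φ is true.
  c (successors {a}): φ is true.
  d (successors {d}): φ is true.
  e (successors {a}): φ is true.
  f (successors {d}): φ is true.
For instance, at c:
  At c: Box (Dia (not q or q) -> (q -> Dia q)) requires Dia (not q or q) -> (q -> Dia q) at every successor {a}.
      At a: Dia (not q or q) is true, q -> Dia q is true, so Dia (not q or q) -> (q -> Dia q) is true.
  So Box (Dia (not q or q) -> (q -> Dia q)) is true at c.
Satisfying worlds: {b, c, d, e, f}

b, c, d, e, f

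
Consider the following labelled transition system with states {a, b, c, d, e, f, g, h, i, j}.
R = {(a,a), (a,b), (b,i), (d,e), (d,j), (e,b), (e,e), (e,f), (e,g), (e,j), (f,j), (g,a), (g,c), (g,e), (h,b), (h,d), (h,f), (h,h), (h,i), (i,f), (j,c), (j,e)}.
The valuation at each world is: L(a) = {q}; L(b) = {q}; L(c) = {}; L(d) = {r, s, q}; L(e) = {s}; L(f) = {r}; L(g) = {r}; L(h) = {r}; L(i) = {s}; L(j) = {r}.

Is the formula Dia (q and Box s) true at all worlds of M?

Let φ = Dia (q and Box s). Evaluate φ at each world:
  a (successors {a, b}): φ is true.
  b (successors {i}): φ is false.
  c (successors ∅): φ is false.
  d (successors {e, j}): φ is false.
  e (successors {b, e, f, g, j}): φ is true.
  f (successors {j}): φ is false.
  g (successors {a, c, e}): φ is false.
  h (successors {b, d, f, h, i}): φ is true.
  i (successors {f}): φ is false.
  j (successors {c, e}): φ is false.
Detail at b (counterexample):
  At b: Dia (q and Box s) requires q and Box s at some successor in {i}.
    At i: q and Box s is false.
  So Dia (q and Box s) is false at b.

No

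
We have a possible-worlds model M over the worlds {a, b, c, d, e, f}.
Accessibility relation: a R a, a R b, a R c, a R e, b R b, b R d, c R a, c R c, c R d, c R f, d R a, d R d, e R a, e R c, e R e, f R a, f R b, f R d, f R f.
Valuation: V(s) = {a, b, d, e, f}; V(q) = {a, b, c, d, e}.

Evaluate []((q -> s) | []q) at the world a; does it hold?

No

At a: []((q -> s) | []q) requires (q -> s) | []q at every successor {a, b, c, e}.
  (q -> s) | []q fails at c, so []((q -> s) | []q) is false at a.
    At c: q -> s is false, []q is false, so (q -> s) | []q is false.
      At c: []q requires q at every successor {a, c, d, f}.
        q fails at f, so []q is false at c.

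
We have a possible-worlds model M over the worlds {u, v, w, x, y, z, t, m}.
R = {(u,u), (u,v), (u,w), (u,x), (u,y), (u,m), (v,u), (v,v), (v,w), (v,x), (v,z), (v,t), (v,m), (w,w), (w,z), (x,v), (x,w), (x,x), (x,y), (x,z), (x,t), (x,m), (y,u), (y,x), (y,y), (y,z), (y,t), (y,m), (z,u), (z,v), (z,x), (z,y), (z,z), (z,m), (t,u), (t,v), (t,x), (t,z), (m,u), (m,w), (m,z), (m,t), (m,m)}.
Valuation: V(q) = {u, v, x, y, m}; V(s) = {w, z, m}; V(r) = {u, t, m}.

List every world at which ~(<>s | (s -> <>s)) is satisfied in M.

Let φ = ~(<>s | (s -> <>s)). Evaluate φ at each world:
  u (successors {u, v, w, x, y, m}): φ is false.
  v (successors {u, v, w, x, z, t, m}): φ is false.
  w (successors {w, z}): φ is false.
  x (successors {v, w, x, y, z, t, m}): φ is false.
  y (successors {u, x, y, z, t, m}): φ is false.
  z (successors {u, v, x, y, z, m}): φ is false.
  t (successors {u, v, x, z}): φ is false.
  m (successors {u, w, z, t, m}): φ is false.
For instance, at z:
  At z: <>s | (s -> <>s) is true, so ~(<>s | (s -> <>s)) is false.
    At z: <>s is true, s -> <>s is true, so <>s | (s -> <>s) is true.
      At z: <>s requires s at some successor in {u, v, x, y, z, m}.
        s holds at z, so <>s is true at z.
      At z: s is true, <>s is true, so s -> <>s is true.
Satisfying worlds: none.

none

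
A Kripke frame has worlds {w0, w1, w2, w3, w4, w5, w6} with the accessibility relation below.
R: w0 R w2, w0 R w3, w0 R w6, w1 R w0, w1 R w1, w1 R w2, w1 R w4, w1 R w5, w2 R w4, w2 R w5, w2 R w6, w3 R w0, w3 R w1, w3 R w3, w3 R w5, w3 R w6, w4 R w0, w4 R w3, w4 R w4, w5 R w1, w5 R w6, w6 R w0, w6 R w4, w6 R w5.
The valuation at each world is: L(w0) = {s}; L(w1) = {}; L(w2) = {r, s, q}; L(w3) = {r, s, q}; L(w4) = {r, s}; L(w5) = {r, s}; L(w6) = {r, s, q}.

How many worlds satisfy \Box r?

2

Recall that \Box ψ holds at a world iff ψ holds at every accessible world, and \Diamond ψ holds iff ψ holds at some accessible world.
Let φ = \Box r. Evaluate φ at each world:
  w0 (successors {w2, w3, w6}): φ is true.
  w1 (successors {w0, w1, w2, w4, w5}): φ is false.
  w2 (successors {w4, w5, w6}): φ is true.
  w3 (successors {w0, w1, w3, w5, w6}): φ is false.
  w4 (successors {w0, w3, w4}): φ is false.
  w5 (successors {w1, w6}): φ is false.
  w6 (successors {w0, w4, w5}): φ is false.
For instance, at w4:
  At w4: \Box r requires r at every successor {w0, w3, w4}.
    r fails at w0, so \Box r is false at w4.
Satisfying worlds: {w0, w2}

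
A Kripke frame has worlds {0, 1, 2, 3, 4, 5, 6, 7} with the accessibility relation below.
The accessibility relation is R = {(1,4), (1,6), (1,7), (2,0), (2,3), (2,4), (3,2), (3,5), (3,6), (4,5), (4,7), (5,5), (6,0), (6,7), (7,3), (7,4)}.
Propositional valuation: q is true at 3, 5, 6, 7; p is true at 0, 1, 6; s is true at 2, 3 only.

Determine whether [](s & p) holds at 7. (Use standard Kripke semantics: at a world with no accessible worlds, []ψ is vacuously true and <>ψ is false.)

No

At 7: [](s & p) requires s & p at every successor {3, 4}.
  s & p fails at 3, so [](s & p) is false at 7.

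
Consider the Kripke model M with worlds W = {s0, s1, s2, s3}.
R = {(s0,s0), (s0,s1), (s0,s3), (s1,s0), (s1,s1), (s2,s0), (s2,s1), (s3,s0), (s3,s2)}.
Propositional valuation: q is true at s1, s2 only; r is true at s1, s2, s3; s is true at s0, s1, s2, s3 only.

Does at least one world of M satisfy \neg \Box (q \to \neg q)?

Yes

Let φ = \neg \Box (q \to \neg q). Evaluate φ at each world:
  s0 (successors {s0, s1, s3}): φ is true.
  s1 (successors {s0, s1}): φ is true.
  s2 (successors {s0, s1}): φ is true.
  s3 (successors {s0, s2}): φ is true.
Detail at s0 (witness):
  At s0: \Box (q \to \neg q) is false, so \neg \Box (q \to \neg q) is true.
    At s0: \Box (q \to \neg q) requires q \to \neg q at every successor {s0, s1, s3}.
      q \to \neg q fails at s1, so \Box (q \to \neg q) is false at s0.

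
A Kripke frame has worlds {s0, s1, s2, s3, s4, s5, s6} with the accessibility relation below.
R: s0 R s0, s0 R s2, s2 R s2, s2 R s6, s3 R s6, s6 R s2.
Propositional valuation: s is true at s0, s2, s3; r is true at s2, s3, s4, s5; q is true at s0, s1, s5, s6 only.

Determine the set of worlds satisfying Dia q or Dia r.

Let φ = Dia q or Dia r. Evaluate φ at each world:
  s0 (successors {s0, s2}): φ is true.
  s1 (successors ∅): φ is false.
  s2 (successors {s2, s6}): φ is true.
  s3 (successors {s6}): φ is true.
  s4 (successors ∅): φ is false.
  s5 (successors ∅): φ is false.
  s6 (successors {s2}): φ is true.
For instance, at s2:
  At s2: Dia q is true, Dia r is true, so Dia q or Dia r is true.
    At s2: Dia q requires q at some successor in {s2, s6}.
      q holds at s6, so Dia q is true at s2.
    At s2: Dia r requires r at some successor in {s2, s6}.
      r holds at s2, so Dia r is true at s2.
Satisfying worlds: {s0, s2, s3, s6}

s0, s2, s3, s6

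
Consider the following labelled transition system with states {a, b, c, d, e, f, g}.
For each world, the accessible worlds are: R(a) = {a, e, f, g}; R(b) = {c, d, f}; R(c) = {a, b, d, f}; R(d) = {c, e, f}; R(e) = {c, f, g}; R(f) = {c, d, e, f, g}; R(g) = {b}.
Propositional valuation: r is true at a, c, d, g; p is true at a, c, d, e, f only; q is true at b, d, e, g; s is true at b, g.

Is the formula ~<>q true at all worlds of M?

No

Recall that <>ψ holds at a world iff ψ holds at some accessible world.
Let φ = ~<>q. Evaluate φ at each world:
  a (successors {a, e, f, g}): φ is false.
  b (successors {c, d, f}): φ is false.
  c (successors {a, b, d, f}): φ is false.
  d (successors {c, e, f}): φ is false.
  e (successors {c, f, g}): φ is false.
  f (successors {c, d, e, f, g}): φ is false.
  g (successors {b}): φ is false.
Detail at a (counterexample):
  At a: <>q is true, so ~<>q is false.
    At a: <>q requires q at some successor in {a, e, f, g}.
      q holds at e, so <>q is true at a.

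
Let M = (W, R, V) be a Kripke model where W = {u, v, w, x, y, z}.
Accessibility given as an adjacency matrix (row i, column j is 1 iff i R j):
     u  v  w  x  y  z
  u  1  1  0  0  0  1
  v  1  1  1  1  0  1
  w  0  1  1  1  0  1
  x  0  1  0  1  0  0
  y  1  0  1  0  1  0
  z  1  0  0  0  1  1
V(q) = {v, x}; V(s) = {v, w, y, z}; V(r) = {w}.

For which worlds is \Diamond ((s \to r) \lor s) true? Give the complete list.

Let φ = \Diamond ((s \to r) \lor s). Evaluate φ at each world:
  u (successors {u, v, z}): φ is true.
  v (successors {u, v, w, x, z}): φ is true.
  w (successors {v, w, x, z}): φ is true.
  x (successors {v, x}): φ is true.
  y (successors {u, w, y}): φ is true.
  z (successors {u, y, z}): φ is true.
For instance, at z:
  At z: \Diamond ((s \to r) \lor s) requires (s \to r) \lor s at some successor in {u, y, z}.
    (s \to r) \lor s holds at u, so \Diamond ((s \to r) \lor s) is true at z.
Satisfying worlds: {u, v, w, x, y, z}

u, v, w, x, y, z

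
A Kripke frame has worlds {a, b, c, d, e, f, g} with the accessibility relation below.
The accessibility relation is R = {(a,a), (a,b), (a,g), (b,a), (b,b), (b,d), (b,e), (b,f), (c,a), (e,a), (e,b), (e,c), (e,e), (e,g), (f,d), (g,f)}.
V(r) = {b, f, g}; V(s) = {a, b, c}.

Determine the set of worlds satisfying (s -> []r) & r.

f, g

Let φ = (s -> []r) & r. Evaluate φ at each world:
  a (successors {a, b, g}): φ is false.
  b (successors {a, b, d, e, f}): φ is false.
  c (successors {a}): φ is false.
  d (successors ∅): φ is false.
  e (successors {a, b, c, e, g}): φ is false.
  f (successors {d}): φ is true.
  g (successors {f}): φ is true.
For instance, at c:
  At c: s -> []r is false, r is false, so (s -> []r) & r is false.
    At c: s is true, []r is false, so s -> []r is false.
      At c: []r requires r at every successor {a}.
        r fails at a, so []r is false at c.
Satisfying worlds: {f, g}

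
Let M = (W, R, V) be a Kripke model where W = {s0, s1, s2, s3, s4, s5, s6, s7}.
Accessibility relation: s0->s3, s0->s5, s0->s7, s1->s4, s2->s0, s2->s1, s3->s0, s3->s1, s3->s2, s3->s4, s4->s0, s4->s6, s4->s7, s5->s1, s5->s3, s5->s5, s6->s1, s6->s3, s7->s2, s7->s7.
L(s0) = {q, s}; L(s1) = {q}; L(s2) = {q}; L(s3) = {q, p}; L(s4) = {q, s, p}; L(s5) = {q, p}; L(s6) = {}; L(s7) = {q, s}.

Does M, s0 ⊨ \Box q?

At s0: \Box q requires q at every successor {s3, s5, s7}.
  At s3: q is true.
  At s5: q is true.
  At s7: q is true.
So \Box q is true at s0.

Yes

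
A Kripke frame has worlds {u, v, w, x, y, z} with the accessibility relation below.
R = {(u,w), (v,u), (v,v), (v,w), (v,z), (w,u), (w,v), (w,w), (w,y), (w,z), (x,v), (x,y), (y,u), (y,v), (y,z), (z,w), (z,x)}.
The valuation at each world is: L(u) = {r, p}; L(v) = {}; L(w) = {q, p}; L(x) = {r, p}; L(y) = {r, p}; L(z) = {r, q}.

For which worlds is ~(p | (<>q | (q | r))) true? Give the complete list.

Let φ = ~(p | (<>q | (q | r))). Evaluate φ at each world:
  u (successors {w}): φ is false.
  v (successors {u, v, w, z}): φ is false.
  w (successors {u, v, w, y, z}): φ is false.
  x (successors {v, y}): φ is false.
  y (successors {u, v, z}): φ is false.
  z (successors {w, x}): φ is false.
For instance, at u:
  At u: p | (<>q | (q | r)) is true, so ~(p | (<>q | (q | r))) is false.
    At u: p is true, <>q | (q | r) is true, so p | (<>q | (q | r)) is true.
      At u: <>q is true, q | r is true, so <>q | (q | r) is true.
Satisfying worlds: none.

none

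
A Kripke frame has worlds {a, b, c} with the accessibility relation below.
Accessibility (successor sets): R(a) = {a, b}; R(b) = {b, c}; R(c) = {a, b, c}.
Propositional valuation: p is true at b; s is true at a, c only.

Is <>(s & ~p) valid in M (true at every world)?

Yes

Recall that <>ψ holds at a world iff ψ holds at some accessible world.
Let φ = <>(s & ~p). Evaluate φ at each world:
  a (successors {a, b}): φ is true.
  b (successors {b, c}): φ is true.
  c (successors {a, b, c}): φ is true.
For instance, at a:
  At a: <>(s & ~p) requires s & ~p at some successor in {a, b}.
    s & ~p holds at a, so <>(s & ~p) is true at a.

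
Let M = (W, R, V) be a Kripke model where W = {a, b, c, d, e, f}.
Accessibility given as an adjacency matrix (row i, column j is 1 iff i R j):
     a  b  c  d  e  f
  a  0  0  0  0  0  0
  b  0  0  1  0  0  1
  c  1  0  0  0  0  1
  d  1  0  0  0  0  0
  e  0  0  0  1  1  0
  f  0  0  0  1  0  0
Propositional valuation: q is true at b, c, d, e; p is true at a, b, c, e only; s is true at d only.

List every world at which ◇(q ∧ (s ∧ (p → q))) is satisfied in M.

e, f

Let φ = ◇(q ∧ (s ∧ (p → q))). Evaluate φ at each world:
  a (successors ∅): φ is false.
  b (successors {c, f}): φ is false.
  c (successors {a, f}): φ is false.
  d (successors {a}): φ is false.
  e (successors {d, e}): φ is true.
  f (successors {d}): φ is true.
For instance, at b:
  At b: ◇(q ∧ (s ∧ (p → q))) requires q ∧ (s ∧ (p → q)) at some successor in {c, f}.
    At c: q ∧ (s ∧ (p → q)) is false.
    At f: q ∧ (s ∧ (p → q)) is false.
  So ◇(q ∧ (s ∧ (p → q))) is false at b.
Satisfying worlds: {e, f}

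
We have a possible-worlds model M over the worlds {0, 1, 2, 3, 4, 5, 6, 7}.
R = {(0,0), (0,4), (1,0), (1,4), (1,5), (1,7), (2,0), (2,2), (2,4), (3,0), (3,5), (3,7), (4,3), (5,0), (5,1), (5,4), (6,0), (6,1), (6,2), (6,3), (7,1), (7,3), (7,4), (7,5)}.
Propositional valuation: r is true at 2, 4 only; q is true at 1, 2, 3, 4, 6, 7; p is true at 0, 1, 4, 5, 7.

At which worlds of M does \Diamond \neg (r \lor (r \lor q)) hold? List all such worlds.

Let φ = \Diamond \neg (r \lor (r \lor q)). Evaluate φ at each world:
  0 (successors {0, 4}): φ is true.
  1 (successors {0, 4, 5, 7}): φ is true.
  2 (successors {0, 2, 4}): φ is true.
  3 (successors {0, 5, 7}): φ is true.
  4 (successors {3}): φ is false.
  5 (successors {0, 1, 4}): φ is true.
  6 (successors {0, 1, 2, 3}): φ is true.
  7 (successors {1, 3, 4, 5}): φ is true.
For instance, at 5:
  At 5: \Diamond \neg (r \lor (r \lor q)) requires \neg (r \lor (r \lor q)) at some successor in {0, 1, 4}.
    \neg (r \lor (r \lor q)) holds at 0, so \Diamond \neg (r \lor (r \lor q)) is true at 5.
Satisfying worlds: {0, 1, 2, 3, 5, 6, 7}

0, 1, 2, 3, 5, 6, 7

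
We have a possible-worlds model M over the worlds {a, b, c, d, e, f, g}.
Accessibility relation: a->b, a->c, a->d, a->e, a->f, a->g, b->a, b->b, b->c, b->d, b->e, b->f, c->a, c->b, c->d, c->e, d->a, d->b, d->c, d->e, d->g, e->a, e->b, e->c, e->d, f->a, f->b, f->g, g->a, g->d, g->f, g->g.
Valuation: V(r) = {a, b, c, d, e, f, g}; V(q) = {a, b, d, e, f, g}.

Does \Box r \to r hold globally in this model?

Let φ = \Box r \to r. Evaluate φ at each world:
  a (successors {b, c, d, e, f, g}): φ is true.
  b (successors {a, b, c, d, e, f}): φ is true.
  c (successors {a, b, d, e}): φ is true.
  d (successors {a, b, c, e, g}): φ is true.
  e (successors {a, b, c, d}): φ is true.
  f (successors {a, b, g}): φ is true.
  g (successors {a, d, f, g}): φ is true.
For instance, at e:
  At e: \Box r is true, r is true, so \Box r \to r is true.
    At e: \Box r requires r at every successor {a, b, c, d}.
      At a: r is true.
      At b: r is true.
      At c: r is true.
      At d: r is true.
    So \Box r is true at e.

Yes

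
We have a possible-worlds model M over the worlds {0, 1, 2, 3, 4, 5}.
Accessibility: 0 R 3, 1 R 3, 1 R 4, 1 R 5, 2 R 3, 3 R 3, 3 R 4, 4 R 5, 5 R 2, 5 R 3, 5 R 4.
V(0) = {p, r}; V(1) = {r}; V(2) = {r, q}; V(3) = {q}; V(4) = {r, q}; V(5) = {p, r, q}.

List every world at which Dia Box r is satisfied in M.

1, 3, 5

Let φ = Dia Box r. Evaluate φ at each world:
  0 (successors {3}): φ is false.
  1 (successors {3, 4, 5}): φ is true.
  2 (successors {3}): φ is false.
  3 (successors {3, 4}): φ is true.
  4 (successors {5}): φ is false.
  5 (successors {2, 3, 4}): φ is true.
For instance, at 4:
  At 4: Dia Box r requires Box r at some successor in {5}.
    At 5: Box r is false.
  So Dia Box r is false at 4.
Satisfying worlds: {1, 3, 5}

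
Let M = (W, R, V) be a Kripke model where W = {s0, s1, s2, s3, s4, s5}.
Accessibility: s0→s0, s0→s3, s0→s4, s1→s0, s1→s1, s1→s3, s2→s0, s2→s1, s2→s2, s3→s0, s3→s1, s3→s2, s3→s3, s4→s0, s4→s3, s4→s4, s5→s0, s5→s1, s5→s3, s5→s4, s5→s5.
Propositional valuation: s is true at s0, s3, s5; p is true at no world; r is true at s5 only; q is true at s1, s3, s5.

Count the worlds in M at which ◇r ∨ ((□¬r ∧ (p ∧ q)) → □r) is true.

6

Let φ = ◇r ∨ ((□¬r ∧ (p ∧ q)) → □r). Evaluate φ at each world:
  s0 (successors {s0, s3, s4}): φ is true.
  s1 (successors {s0, s1, s3}): φ is true.
  s2 (successors {s0, s1, s2}): φ is true.
  s3 (successors {s0, s1, s2, s3}): φ is true.
  s4 (successors {s0, s3, s4}): φ is true.
  s5 (successors {s0, s1, s3, s4, s5}): φ is true.
For instance, at s2:
  At s2: ◇r is false, (□¬r ∧ (p ∧ q)) → □r is true, so ◇r ∨ ((□¬r ∧ (p ∧ q)) → □r) is true.
    At s2: ◇r requires r at some successor in {s0, s1, s2}.
      At s0: r is false.
      At s1: r is false.
      At s2: r is false.
    So ◇r is false at s2.
    At s2: □¬r ∧ (p ∧ q) is false, □r is false, so (□¬r ∧ (p ∧ q)) → □r is true.
      At s2: □¬r is true, p ∧ q is false, so □¬r ∧ (p ∧ q) is false.
      At s2: □r requires r at every successor {s0, s1, s2}.
        r fails at s0, so □r is false at s2.
Satisfying worlds: {s0, s1, s2, s3, s4, s5}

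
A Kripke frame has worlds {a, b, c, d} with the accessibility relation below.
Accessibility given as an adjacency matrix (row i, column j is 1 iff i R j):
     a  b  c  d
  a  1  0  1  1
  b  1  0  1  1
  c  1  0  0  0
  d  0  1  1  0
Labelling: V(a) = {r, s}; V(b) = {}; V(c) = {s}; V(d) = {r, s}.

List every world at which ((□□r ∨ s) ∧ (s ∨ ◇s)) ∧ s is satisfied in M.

a, c, d

Recall that □ψ holds at a world iff ψ holds at every accessible world, and ◇ψ holds iff ψ holds at some accessible world.
Let φ = ((□□r ∨ s) ∧ (s ∨ ◇s)) ∧ s. Evaluate φ at each world:
  a (successors {a, c, d}): φ is true.
  b (successors {a, c, d}): φ is false.
  c (successors {a}): φ is true.
  d (successors {b, c}): φ is true.
For instance, at d:
  At d: (□□r ∨ s) ∧ (s ∨ ◇s) is true, s is true, so ((□□r ∨ s) ∧ (s ∨ ◇s)) ∧ s is true.
    At d: □□r ∨ s is true, s ∨ ◇s is true, so (□□r ∨ s) ∧ (s ∨ ◇s) is true.
      At d: □□r is false, s is true, so □□r ∨ s is true.
      At d: s is true, ◇s is true, so s ∨ ◇s is true.
Satisfying worlds: {a, c, d}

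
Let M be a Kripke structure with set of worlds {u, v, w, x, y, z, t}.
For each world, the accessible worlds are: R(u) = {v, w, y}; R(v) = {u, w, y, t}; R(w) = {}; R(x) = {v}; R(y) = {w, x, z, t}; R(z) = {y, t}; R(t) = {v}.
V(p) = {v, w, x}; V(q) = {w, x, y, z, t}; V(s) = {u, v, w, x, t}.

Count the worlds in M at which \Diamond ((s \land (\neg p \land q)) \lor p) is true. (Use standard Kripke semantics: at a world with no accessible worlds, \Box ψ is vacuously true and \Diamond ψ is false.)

Let φ = \Diamond ((s \land (\neg p \land q)) \lor p). Evaluate φ at each world:
  u (successors {v, w, y}): φ is true.
  v (successors {u, w, y, t}): φ is true.
  w (successors ∅): φ is false.
  x (successors {v}): φ is true.
  y (successors {w, x, z, t}): φ is true.
  z (successors {y, t}): φ is true.
  t (successors {v}): φ is true.
For instance, at v:
  At v: \Diamond ((s \land (\neg p \land q)) \lor p) requires (s \land (\neg p \land q)) \lor p at some successor in {u, w, y, t}.
    (s \land (\neg p \land q)) \lor p holds at w, so \Diamond ((s \land (\neg p \land q)) \lor p) is true at v.
Satisfying worlds: {u, v, x, y, z, t}

6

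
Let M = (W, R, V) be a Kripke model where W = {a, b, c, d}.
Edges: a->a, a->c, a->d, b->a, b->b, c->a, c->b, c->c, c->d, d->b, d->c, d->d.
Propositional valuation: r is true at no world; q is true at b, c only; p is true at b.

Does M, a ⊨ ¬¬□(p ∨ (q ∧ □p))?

At a: ¬□(p ∨ (q ∧ □p)) is true, so ¬¬□(p ∨ (q ∧ □p)) is false.
  At a: □(p ∨ (q ∧ □p)) is false, so ¬□(p ∨ (q ∧ □p)) is true.
    At a: □(p ∨ (q ∧ □p)) requires p ∨ (q ∧ □p) at every successor {a, c, d}.
      p ∨ (q ∧ □p) fails at a, so □(p ∨ (q ∧ □p)) is false at a.

No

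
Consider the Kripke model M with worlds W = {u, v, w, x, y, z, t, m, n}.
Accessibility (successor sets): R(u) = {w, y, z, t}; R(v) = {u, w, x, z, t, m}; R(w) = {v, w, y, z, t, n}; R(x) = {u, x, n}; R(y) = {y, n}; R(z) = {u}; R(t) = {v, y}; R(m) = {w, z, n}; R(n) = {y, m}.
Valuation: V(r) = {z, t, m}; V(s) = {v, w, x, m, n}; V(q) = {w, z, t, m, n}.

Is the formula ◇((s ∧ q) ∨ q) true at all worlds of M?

No

Let φ = ◇((s ∧ q) ∨ q). Evaluate φ at each world:
  u (successors {w, y, z, t}): φ is true.
  v (successors {u, w, x, z, t, m}): φ is true.
  w (successors {v, w, y, z, t, n}): φ is true.
  x (successors {u, x, n}): φ is true.
  y (successors {y, n}): φ is true.
  z (successors {u}): φ is false.
  t (successors {v, y}): φ is false.
  m (successors {w, z, n}): φ is true.
  n (successors {y, m}): φ is true.
Detail at z (counterexample):
  At z: ◇((s ∧ q) ∨ q) requires (s ∧ q) ∨ q at some successor in {u}.
    At u: (s ∧ q) ∨ q is false.
  So ◇((s ∧ q) ∨ q) is false at z.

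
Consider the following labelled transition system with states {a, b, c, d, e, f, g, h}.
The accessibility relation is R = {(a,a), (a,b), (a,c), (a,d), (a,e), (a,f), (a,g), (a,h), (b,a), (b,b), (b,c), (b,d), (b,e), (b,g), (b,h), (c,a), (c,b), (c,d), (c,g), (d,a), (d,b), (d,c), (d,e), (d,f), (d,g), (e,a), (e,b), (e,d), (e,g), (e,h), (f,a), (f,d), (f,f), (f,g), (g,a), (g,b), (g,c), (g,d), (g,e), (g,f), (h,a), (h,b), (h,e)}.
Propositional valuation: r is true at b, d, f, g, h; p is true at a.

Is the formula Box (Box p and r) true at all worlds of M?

No

Recall that Box ψ holds at a world iff ψ holds at every accessible world, and Dia ψ holds iff ψ holds at some accessible world.
Let φ = Box (Box p and r). Evaluate φ at each world:
  a (successors {a, b, c, d, e, f, g, h}): φ is false.
  b (successors {a, b, c, d, e, g, h}): φ is false.
  c (successors {a, b, d, g}): φ is false.
  d (successors {a, b, c, e, f, g}): φ is false.
  e (successors {a, b, d, g, h}): φ is false.
  f (successors {a, d, f, g}): φ is false.
  g (successors {a, b, c, d, e, f}): φ is false.
  h (successors {a, b, e}): φ is false.
Detail at a (counterexample):
  At a: Box (Box p and r) requires Box p and r at every successor {a, b, c, d, e, f, g, h}.
    Box p and r fails at a, so Box (Box p and r) is false at a.
      At a: Box p is false, r is false, so Box p and r is false.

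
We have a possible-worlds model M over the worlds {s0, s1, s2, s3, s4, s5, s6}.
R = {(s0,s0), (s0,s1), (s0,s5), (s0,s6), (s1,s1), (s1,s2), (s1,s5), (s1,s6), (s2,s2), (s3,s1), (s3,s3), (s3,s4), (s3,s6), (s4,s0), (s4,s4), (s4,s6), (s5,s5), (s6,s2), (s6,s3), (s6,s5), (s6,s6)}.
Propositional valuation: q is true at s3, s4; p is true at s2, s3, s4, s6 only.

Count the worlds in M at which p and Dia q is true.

3

Recall that Dia ψ holds at a world iff ψ holds at some accessible world.
Let φ = p and Dia q. Evaluate φ at each world:
  s0 (successors {s0, s1, s5, s6}): φ is false.
  s1 (successors {s1, s2, s5, s6}): φ is false.
  s2 (successors {s2}): φ is false.
  s3 (successors {s1, s3, s4, s6}): φ is true.
  s4 (successors {s0, s4, s6}): φ is true.
  s5 (successors {s5}): φ is false.
  s6 (successors {s2, s3, s5, s6}): φ is true.
For instance, at s5:
  At s5: p is false, Dia q is false, so p and Dia q is false.
    At s5: Dia q requires q at some successor in {s5}.
      At s5: q is false.
    So Dia q is false at s5.
Satisfying worlds: {s3, s4, s6}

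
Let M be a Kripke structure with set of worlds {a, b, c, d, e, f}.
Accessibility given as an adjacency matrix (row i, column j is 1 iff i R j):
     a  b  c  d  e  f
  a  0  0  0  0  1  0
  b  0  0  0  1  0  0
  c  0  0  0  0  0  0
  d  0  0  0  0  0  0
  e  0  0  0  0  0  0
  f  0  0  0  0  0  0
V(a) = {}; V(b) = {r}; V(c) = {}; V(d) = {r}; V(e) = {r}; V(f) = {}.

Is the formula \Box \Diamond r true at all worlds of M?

No

Recall that \Box ψ holds at a world iff ψ holds at every accessible world, and \Diamond ψ holds iff ψ holds at some accessible world.
Let φ = \Box \Diamond r. Evaluate φ at each world:
  a (successors {e}): φ is false.
  b (successors {d}): φ is false.
  c (successors ∅): φ is true.
  d (successors ∅): φ is true.
  e (successors ∅): φ is true.
  f (successors ∅): φ is true.
Detail at a (counterexample):
  At a: \Box \Diamond r requires \Diamond r at every successor {e}.
    \Diamond r fails at e, so \Box \Diamond r is false at a.
      At e: no accessible worlds, so \Diamond r is false.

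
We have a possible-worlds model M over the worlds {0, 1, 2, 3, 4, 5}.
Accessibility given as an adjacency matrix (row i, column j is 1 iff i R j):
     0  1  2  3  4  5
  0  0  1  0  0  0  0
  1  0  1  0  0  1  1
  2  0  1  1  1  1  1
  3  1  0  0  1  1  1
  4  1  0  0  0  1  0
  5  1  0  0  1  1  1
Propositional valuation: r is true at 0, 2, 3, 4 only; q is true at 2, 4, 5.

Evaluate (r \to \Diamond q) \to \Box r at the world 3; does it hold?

No

At 3: r \to \Diamond q is true, \Box r is false, so (r \to \Diamond q) \to \Box r is false.
  At 3: r is true, \Diamond q is true, so r \to \Diamond q is true.
    At 3: \Diamond q requires q at some successor in {0, 3, 4, 5}.
      q holds at 4, so \Diamond q is true at 3.
  At 3: \Box r requires r at every successor {0, 3, 4, 5}.
    r fails at 5, so \Box r is false at 3.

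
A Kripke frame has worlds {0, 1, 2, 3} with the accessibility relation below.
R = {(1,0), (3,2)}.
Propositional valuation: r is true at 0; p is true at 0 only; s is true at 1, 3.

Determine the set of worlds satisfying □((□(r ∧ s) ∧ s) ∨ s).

0, 2

Recall that □ψ holds at a world iff ψ holds at every accessible world, and ◇ψ holds iff ψ holds at some accessible world.
Let φ = □((□(r ∧ s) ∧ s) ∨ s). Evaluate φ at each world:
  0 (successors ∅): φ is true.
  1 (successors {0}): φ is false.
  2 (successors ∅): φ is true.
  3 (successors {2}): φ is false.
For instance, at 1:
  At 1: □((□(r ∧ s) ∧ s) ∨ s) requires (□(r ∧ s) ∧ s) ∨ s at every successor {0}.
    (□(r ∧ s) ∧ s) ∨ s fails at 0, so □((□(r ∧ s) ∧ s) ∨ s) is false at 1.
      At 0: □(r ∧ s) ∧ s is false, s is false, so (□(r ∧ s) ∧ s) ∨ s is false.
Satisfying worlds: {0, 2}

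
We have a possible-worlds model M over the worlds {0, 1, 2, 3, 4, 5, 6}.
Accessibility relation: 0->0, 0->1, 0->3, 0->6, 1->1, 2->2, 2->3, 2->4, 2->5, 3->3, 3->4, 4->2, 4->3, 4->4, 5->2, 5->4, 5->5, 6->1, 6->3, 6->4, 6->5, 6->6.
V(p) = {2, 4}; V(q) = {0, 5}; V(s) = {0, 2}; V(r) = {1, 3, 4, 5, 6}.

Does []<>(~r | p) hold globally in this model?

Recall that []ψ holds at a world iff ψ holds at every accessible world, and <>ψ holds iff ψ holds at some accessible world.
Let φ = []<>(~r | p). Evaluate φ at each world:
  0 (successors {0, 1, 3, 6}): φ is false.
  1 (successors {1}): φ is false.
  2 (successors {2, 3, 4, 5}): φ is true.
  3 (successors {3, 4}): φ is true.
  4 (successors {2, 3, 4}): φ is true.
  5 (successors {2, 4, 5}): φ is true.
  6 (successors {1, 3, 4, 5, 6}): φ is false.
Detail at 0 (counterexample):
  At 0: []<>(~r | p) requires <>(~r | p) at every successor {0, 1, 3, 6}.
    <>(~r | p) fails at 1, so []<>(~r | p) is false at 0.
      At 1: <>(~r | p) requires ~r | p at some successor in {1}.
        At 1: ~r | p is false.
      So <>(~r | p) is false at 1.

No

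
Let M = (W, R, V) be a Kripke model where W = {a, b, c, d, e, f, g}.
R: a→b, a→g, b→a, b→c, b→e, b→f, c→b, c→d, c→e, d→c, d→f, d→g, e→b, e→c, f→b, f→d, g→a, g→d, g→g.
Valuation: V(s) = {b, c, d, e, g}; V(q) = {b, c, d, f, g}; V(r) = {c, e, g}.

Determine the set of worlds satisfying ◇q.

Recall that ◇ψ holds at a world iff ψ holds at some accessible world.
Let φ = ◇q. Evaluate φ at each world:
  a (successors {b, g}): φ is true.
  b (successors {a, c, e, f}): φ is true.
  c (successors {b, d, e}): φ is true.
  d (successors {c, f, g}): φ is true.
  e (successors {b, c}): φ is true.
  f (successors {b, d}): φ is true.
  g (successors {a, d, g}): φ is true.
For instance, at d:
  At d: ◇q requires q at some successor in {c, f, g}.
    q holds at c, so ◇q is true at d.
Satisfying worlds: {a, b, c, d, e, f, g}

a, b, c, d, e, f, g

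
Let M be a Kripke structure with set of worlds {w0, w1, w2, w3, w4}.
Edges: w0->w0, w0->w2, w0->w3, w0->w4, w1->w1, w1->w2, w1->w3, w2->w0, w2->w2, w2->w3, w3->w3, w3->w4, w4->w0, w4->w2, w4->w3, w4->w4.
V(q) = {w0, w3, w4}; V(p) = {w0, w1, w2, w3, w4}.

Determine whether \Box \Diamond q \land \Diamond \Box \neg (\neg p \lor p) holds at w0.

At w0: \Box \Diamond q is true, \Diamond \Box \neg (\neg p \lor p) is false, so \Box \Diamond q \land \Diamond \Box \neg (\neg p \lor p) is false.
  At w0: \Box \Diamond q requires \Diamond q at every successor {w0, w2, w3, w4}.
    At w0: \Diamond q is true.
    At w2: \Diamond q is true.
    At w3: \Diamond q is true.
    At w4: \Diamond q is true.
  So \Box \Diamond q is true at w0.
  At w0: \Diamond \Box \neg (\neg p \lor p) requires \Box \neg (\neg p \lor p) at some successor in {w0, w2, w3, w4}.
    At w0: \Box \neg (\neg p \lor p) is false.
    At w2: \Box \neg (\neg p \lor p) is false.
    At w3: \Box \neg (\neg p \lor p) is false.
    At w4: \Box \neg (\neg p \lor p) is false.
  So \Diamond \Box \neg (\neg p \lor p) is false at w0.

No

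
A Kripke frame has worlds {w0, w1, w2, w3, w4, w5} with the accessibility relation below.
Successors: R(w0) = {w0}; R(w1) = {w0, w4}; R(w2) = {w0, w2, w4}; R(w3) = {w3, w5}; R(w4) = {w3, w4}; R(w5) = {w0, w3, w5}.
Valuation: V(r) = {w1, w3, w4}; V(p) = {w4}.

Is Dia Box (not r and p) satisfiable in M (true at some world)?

Let φ = Dia Box (not r and p). Evaluate φ at each world:
  w0 (successors {w0}): φ is false.
  w1 (successors {w0, w4}): φ is false.
  w2 (successors {w0, w2, w4}): φ is false.
  w3 (successors {w3, w5}): φ is false.
  w4 (successors {w3, w4}): φ is false.
  w5 (successors {w0, w3, w5}): φ is false.
For instance, at w4:
  At w4: Dia Box (not r and p) requires Box (not r and p) at some successor in {w3, w4}.
    At w3: Box (not r and p) is false.
    At w4: Box (not r and p) is false.
  So Dia Box (not r and p) is false at w4.

No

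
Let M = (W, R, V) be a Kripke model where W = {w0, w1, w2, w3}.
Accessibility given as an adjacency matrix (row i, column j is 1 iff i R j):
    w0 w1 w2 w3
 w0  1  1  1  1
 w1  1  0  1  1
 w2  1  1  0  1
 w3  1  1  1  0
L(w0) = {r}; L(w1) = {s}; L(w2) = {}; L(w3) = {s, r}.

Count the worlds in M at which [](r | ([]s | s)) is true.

1

Let φ = [](r | ([]s | s)). Evaluate φ at each world:
  w0 (successors {w0, w1, w2, w3}): φ is false.
  w1 (successors {w0, w2, w3}): φ is false.
  w2 (successors {w0, w1, w3}): φ is true.
  w3 (successors {w0, w1, w2}): φ is false.
For instance, at w2:
  At w2: [](r | ([]s | s)) requires r | ([]s | s) at every successor {w0, w1, w3}.
      At w0: r is true, []s | s is false, so r | ([]s | s) is true.
      At w1: r is false, []s | s is true, so r | ([]s | s) is true.
      At w3: r is true, []s | s is true, so r | ([]s | s) is true.
  So [](r | ([]s | s)) is true at w2.
Satisfying worlds: {w2}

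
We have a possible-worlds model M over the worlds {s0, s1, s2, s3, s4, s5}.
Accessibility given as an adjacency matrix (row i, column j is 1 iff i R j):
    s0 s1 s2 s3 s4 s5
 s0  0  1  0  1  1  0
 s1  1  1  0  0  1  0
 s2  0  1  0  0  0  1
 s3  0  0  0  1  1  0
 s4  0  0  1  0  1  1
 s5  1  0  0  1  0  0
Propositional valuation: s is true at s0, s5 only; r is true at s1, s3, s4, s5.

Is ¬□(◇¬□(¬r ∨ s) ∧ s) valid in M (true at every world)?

Let φ = ¬□(◇¬□(¬r ∨ s) ∧ s). Evaluate φ at each world:
  s0 (successors {s1, s3, s4}): φ is true.
  s1 (successors {s0, s1, s4}): φ is true.
  s2 (successors {s1, s5}): φ is true.
  s3 (successors {s3, s4}): φ is true.
  s4 (successors {s2, s4, s5}): φ is true.
  s5 (successors {s0, s3}): φ is true.
For instance, at s4:
  At s4: □(◇¬□(¬r ∨ s) ∧ s) is false, so ¬□(◇¬□(¬r ∨ s) ∧ s) is true.
    At s4: □(◇¬□(¬r ∨ s) ∧ s) requires ◇¬□(¬r ∨ s) ∧ s at every successor {s2, s4, s5}.
      ◇¬□(¬r ∨ s) ∧ s fails at s2, so □(◇¬□(¬r ∨ s) ∧ s) is false at s4.

Yes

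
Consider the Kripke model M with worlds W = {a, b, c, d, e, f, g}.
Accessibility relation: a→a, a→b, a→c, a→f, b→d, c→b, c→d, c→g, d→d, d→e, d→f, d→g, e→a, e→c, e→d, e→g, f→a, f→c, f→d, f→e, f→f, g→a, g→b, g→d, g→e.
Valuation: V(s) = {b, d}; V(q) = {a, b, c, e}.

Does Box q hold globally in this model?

Recall that Box ψ holds at a world iff ψ holds at every accessible world, and Dia ψ holds iff ψ holds at some accessible world.
Let φ = Box q. Evaluate φ at each world:
  a (successors {a, b, c, f}): φ is false.
  b (successors {d}): φ is false.
  c (successors {b, d, g}): φ is false.
  d (successors {d, e, f, g}): φ is false.
  e (successors {a, c, d, g}): φ is false.
  f (successors {a, c, d, e, f}): φ is false.
  g (successors {a, b, d, e}): φ is false.
Detail at a (counterexample):
  At a: Box q requires q at every successor {a, b, c, f}.
    q fails at f, so Box q is false at a.

No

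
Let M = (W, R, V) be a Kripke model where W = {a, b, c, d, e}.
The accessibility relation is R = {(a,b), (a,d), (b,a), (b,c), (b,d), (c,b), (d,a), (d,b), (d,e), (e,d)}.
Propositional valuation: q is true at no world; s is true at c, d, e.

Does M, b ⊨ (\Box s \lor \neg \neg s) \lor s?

No

At b: \Box s \lor \neg \neg s is false, s is false, so (\Box s \lor \neg \neg s) \lor s is false.
  At b: \Box s is false, \neg \neg s is false, so \Box s \lor \neg \neg s is false.
    At b: \Box s requires s at every successor {a, c, d}.
      s fails at a, so \Box s is false at b.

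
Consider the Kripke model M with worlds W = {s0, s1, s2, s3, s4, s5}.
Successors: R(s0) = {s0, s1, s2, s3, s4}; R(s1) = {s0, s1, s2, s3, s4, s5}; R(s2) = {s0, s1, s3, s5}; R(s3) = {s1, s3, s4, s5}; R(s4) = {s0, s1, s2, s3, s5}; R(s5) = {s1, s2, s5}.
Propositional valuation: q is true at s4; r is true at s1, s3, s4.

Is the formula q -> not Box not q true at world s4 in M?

At s4: q is true, not Box not q is false, so q -> not Box not q is false.
  At s4: Box not q is true, so not Box not q is false.
    At s4: Box not q requires not q at every successor {s0, s1, s2, s3, s5}.
      At s0: not q is true.
      At s1: not q is true.
      At s2: not q is true.
      At s3: not q is true.
      At s5: not q is true.
    So Box not q is true at s4.

No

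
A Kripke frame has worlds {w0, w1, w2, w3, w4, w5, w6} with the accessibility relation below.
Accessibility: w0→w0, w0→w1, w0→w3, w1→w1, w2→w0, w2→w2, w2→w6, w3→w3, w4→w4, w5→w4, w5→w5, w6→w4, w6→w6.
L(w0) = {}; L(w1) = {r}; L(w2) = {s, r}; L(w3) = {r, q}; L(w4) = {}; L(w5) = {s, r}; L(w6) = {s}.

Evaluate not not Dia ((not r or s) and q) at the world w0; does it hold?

No

Recall that Dia ψ holds at a world iff ψ holds at some accessible world.
At w0: not Dia ((not r or s) and q) is true, so not not Dia ((not r or s) and q) is false.
  At w0: Dia ((not r or s) and q) is false, so not Dia ((not r or s) and q) is true.
    At w0: Dia ((not r or s) and q) requires (not r or s) and q at some successor in {w0, w1, w3}.
      At w0: (not r or s) and q is false.
      At w1: (not r or s) and q is false.
      At w3: (not r or s) and q is false.
    So Dia ((not r or s) and q) is false at w0.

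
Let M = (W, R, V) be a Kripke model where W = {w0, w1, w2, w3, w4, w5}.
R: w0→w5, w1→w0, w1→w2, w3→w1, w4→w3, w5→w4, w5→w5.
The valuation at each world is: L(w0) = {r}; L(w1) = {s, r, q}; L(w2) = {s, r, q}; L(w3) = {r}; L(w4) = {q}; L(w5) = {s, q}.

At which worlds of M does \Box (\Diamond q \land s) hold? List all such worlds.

Let φ = \Box (\Diamond q \land s). Evaluate φ at each world:
  w0 (successors {w5}): φ is true.
  w1 (successors {w0, w2}): φ is false.
  w2 (successors ∅): φ is true.
  w3 (successors {w1}): φ is true.
  w4 (successors {w3}): φ is false.
  w5 (successors {w4, w5}): φ is false.
For instance, at w5:
  At w5: \Box (\Diamond q \land s) requires \Diamond q \land s at every successor {w4, w5}.
    \Diamond q \land s fails at w4, so \Box (\Diamond q \land s) is false at w5.
      At w4: \Diamond q is false, s is false, so \Diamond q \land s is false.
Satisfying worlds: {w0, w2, w3}

w0, w2, w3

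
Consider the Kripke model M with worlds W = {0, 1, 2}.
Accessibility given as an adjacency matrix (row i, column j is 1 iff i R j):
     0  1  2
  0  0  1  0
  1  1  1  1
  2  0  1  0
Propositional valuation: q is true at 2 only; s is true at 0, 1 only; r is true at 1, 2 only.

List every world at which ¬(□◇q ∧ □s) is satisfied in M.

Let φ = ¬(□◇q ∧ □s). Evaluate φ at each world:
  0 (successors {1}): φ is false.
  1 (successors {0, 1, 2}): φ is true.
  2 (successors {1}): φ is false.
For instance, at 0:
  At 0: □◇q ∧ □s is true, so ¬(□◇q ∧ □s) is false.
    At 0: □◇q is true, □s is true, so □◇q ∧ □s is true.
      At 0: □◇q requires ◇q at every successor {1}.
        At 1: ◇q is true.
      So □◇q is true at 0.
      At 0: □s requires s at every successor {1}.
        At 1: s is true.
      So □s is true at 0.
Satisfying worlds: {1}

1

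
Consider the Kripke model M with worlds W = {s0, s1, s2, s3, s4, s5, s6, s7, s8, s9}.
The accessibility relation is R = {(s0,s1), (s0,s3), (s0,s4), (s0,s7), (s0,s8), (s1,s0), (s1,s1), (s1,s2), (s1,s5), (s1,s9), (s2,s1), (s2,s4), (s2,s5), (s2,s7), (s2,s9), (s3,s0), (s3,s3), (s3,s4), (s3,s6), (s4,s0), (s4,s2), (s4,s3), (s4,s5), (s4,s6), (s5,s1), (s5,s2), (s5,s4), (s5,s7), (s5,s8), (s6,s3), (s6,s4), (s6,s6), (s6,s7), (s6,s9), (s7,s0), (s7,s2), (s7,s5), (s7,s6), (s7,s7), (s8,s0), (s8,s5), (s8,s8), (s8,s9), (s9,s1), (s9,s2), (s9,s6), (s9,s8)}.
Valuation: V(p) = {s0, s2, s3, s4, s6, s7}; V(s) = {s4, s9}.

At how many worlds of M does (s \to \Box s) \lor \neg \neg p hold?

9

Let φ = (s \to \Box s) \lor \neg \neg p. Evaluate φ at each world:
  s0 (successors {s1, s3, s4, s7, s8}): φ is true.
  s1 (successors {s0, s1, s2, s5, s9}): φ is true.
  s2 (successors {s1, s4, s5, s7, s9}): φ is true.
  s3 (successors {s0, s3, s4, s6}): φ is true.
  s4 (successors {s0, s2, s3, s5, s6}): φ is true.
  s5 (successors {s1, s2, s4, s7, s8}): φ is true.
  s6 (successors {s3, s4, s6, s7, s9}): φ is true.
  s7 (successors {s0, s2, s5, s6, s7}): φ is true.
  s8 (successors {s0, s5, s8, s9}): φ is true.
  s9 (successors {s1, s2, s6, s8}): φ is false.
For instance, at s7:
  At s7: s \to \Box s is true, \neg \neg p is true, so (s \to \Box s) \lor \neg \neg p is true.
    At s7: s is false, \Box s is false, so s \to \Box s is true.
      At s7: \Box s requires s at every successor {s0, s2, s5, s6, s7}.
        s fails at s0, so \Box s is false at s7.
Satisfying worlds: {s0, s1, s2, s3, s4, s5, s6, s7, s8}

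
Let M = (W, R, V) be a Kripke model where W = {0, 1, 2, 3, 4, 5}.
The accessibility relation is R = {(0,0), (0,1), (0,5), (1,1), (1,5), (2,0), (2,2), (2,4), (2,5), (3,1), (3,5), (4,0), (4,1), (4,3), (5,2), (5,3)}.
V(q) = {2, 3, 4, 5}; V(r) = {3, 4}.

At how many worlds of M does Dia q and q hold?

4

Let φ = Dia q and q. Evaluate φ at each world:
  0 (successors {0, 1, 5}): φ is false.
  1 (successors {1, 5}): φ is false.
  2 (successors {0, 2, 4, 5}): φ is true.
  3 (successors {1, 5}): φ is true.
  4 (successors {0, 1, 3}): φ is true.
  5 (successors {2, 3}): φ is true.
For instance, at 4:
  At 4: Dia q is true, q is true, so Dia q and q is true.
    At 4: Dia q requires q at some successor in {0, 1, 3}.
      q holds at 3, so Dia q is true at 4.
Satisfying worlds: {2, 3, 4, 5}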